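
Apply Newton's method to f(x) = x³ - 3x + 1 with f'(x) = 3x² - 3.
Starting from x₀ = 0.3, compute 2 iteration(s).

f(x) = x³ - 3x + 1
f'(x) = 3x² - 3
x₀ = 0.3

Newton-Raphson formula: x_{n+1} = x_n - f(x_n)/f'(x_n)

Iteration 1:
  f(0.300000) = 0.127000
  f'(0.300000) = -2.730000
  x_1 = 0.300000 - 0.127000/(-2.730000) = 0.346520
Iteration 2:
  f(0.346520) = 0.002048
  f'(0.346520) = -2.639771
  x_2 = 0.346520 - 0.002048/(-2.639771) = 0.347296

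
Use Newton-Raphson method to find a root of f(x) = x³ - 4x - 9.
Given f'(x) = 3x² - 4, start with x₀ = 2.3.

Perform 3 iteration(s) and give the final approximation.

f(x) = x³ - 4x - 9
f'(x) = 3x² - 4
x₀ = 2.3

Newton-Raphson formula: x_{n+1} = x_n - f(x_n)/f'(x_n)

Iteration 1:
  f(2.300000) = -6.033000
  f'(2.300000) = 11.870000
  x_1 = 2.300000 - (-6.033000)/11.870000 = 2.808256
Iteration 2:
  f(2.808256) = 1.913732
  f'(2.808256) = 19.658907
  x_2 = 2.808256 - 1.913732/19.658907 = 2.710909
Iteration 3:
  f(2.710909) = 0.078914
  f'(2.710909) = 18.047087
  x_3 = 2.710909 - 0.078914/18.047087 = 2.706537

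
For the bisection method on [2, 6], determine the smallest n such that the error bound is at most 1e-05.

We need (b-a)/2^n ≤ 1e-05
(6 - 2)/2^n ≤ 1e-05
4/2^n ≤ 1e-05
2^n ≥ 400000
n ≥ log₂(400000) = 18.61
n ≥ 19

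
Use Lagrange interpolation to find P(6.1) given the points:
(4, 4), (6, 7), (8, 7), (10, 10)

Lagrange interpolation formula:
P(x) = Σ yᵢ × Lᵢ(x)
where Lᵢ(x) = Π_{j≠i} (x - xⱼ)/(xᵢ - xⱼ)

L_0(6.1) = (6.1 - 6)/(4 - 6) × (6.1 - 8)/(4 - 8) × (6.1 - 10)/(4 - 10) = -0.015437
L_1(6.1) = (6.1 - 4)/(6 - 4) × (6.1 - 8)/(6 - 8) × (6.1 - 10)/(6 - 10) = 0.972563
L_2(6.1) = (6.1 - 4)/(8 - 4) × (6.1 - 6)/(8 - 6) × (6.1 - 10)/(8 - 10) = 0.051187
L_3(6.1) = (6.1 - 4)/(10 - 4) × (6.1 - 6)/(10 - 6) × (6.1 - 8)/(10 - 8) = -0.008312

P(6.1) = 4×L_0(6.1) + 7×L_1(6.1) + 7×L_2(6.1) + 10×L_3(6.1)
P(6.1) = 7.021375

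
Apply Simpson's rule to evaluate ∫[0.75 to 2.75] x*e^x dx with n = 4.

f(x) = x*e^x
a = 0.75, b = 2.75, n = 4
h = (b - a)/n = 0.500000

Simpson's rule: (h/3)[f(x₀) + 4f(x₁) + 2f(x₂) + ... + f(xₙ)]

x_0 = 0.7500, f(x_0) = 1.587750, coefficient = 1
x_1 = 1.2500, f(x_1) = 4.362929, coefficient = 4
x_2 = 1.7500, f(x_2) = 10.070555, coefficient = 2
x_3 = 2.2500, f(x_3) = 21.347406, coefficient = 4
x_4 = 2.7500, f(x_4) = 43.017238, coefficient = 1

I ≈ (0.500000/3) × 167.587434 = 27.931239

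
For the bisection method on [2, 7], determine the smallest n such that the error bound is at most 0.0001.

We need (b-a)/2^n ≤ 0.0001
(7 - 2)/2^n ≤ 0.0001
5/2^n ≤ 0.0001
2^n ≥ 50000
n ≥ log₂(50000) = 15.61
n ≥ 16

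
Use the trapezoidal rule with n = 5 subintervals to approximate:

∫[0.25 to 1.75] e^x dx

f(x) = e^x
a = 0.25, b = 1.75, n = 5
h = (b - a)/n = 0.300000

Trapezoidal rule: (h/2)[f(x₀) + 2f(x₁) + 2f(x₂) + ... + f(xₙ)]

x_0 = 0.2500, f(x_0) = 1.284025, coefficient = 1
x_1 = 0.5500, f(x_1) = 1.733253, coefficient = 2
x_2 = 0.8500, f(x_2) = 2.339647, coefficient = 2
x_3 = 1.1500, f(x_3) = 3.158193, coefficient = 2
x_4 = 1.4500, f(x_4) = 4.263115, coefficient = 2
x_5 = 1.7500, f(x_5) = 5.754603, coefficient = 1

I ≈ (0.300000/2) × 30.027043 = 4.504056
Exact value: 4.470577
Error: 0.033479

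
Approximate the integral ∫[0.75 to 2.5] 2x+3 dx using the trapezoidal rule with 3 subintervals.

f(x) = 2x+3
a = 0.75, b = 2.5, n = 3
h = (b - a)/n = 0.583333

Trapezoidal rule: (h/2)[f(x₀) + 2f(x₁) + 2f(x₂) + ... + f(xₙ)]

x_0 = 0.7500, f(x_0) = 4.500000, coefficient = 1
x_1 = 1.3333, f(x_1) = 5.666667, coefficient = 2
x_2 = 1.9167, f(x_2) = 6.833333, coefficient = 2
x_3 = 2.5000, f(x_3) = 8.000000, coefficient = 1

I ≈ (0.583333/2) × 37.500000 = 10.937500
Exact value: 10.937500
Error: 0.000000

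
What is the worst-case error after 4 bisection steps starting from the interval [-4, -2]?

Bisection error bound: |error| ≤ (b-a)/2^n
|error| ≤ (-2 - (-4))/2^4 = 2/2^4
|error| ≤ 0.1250000000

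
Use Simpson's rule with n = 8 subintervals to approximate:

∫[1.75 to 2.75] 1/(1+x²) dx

f(x) = 1/(1+x²)
a = 1.75, b = 2.75, n = 8
h = (b - a)/n = 0.125000

Simpson's rule: (h/3)[f(x₀) + 4f(x₁) + 2f(x₂) + ... + f(xₙ)]

x_0 = 1.7500, f(x_0) = 0.246154, coefficient = 1
x_1 = 1.8750, f(x_1) = 0.221453, coefficient = 4
x_2 = 2.0000, f(x_2) = 0.200000, coefficient = 2
x_3 = 2.1250, f(x_3) = 0.181303, coefficient = 4
x_4 = 2.2500, f(x_4) = 0.164948, coefficient = 2
x_5 = 2.3750, f(x_5) = 0.150588, coefficient = 4
x_6 = 2.5000, f(x_6) = 0.137931, coefficient = 2
x_7 = 2.6250, f(x_7) = 0.126733, coefficient = 4
x_8 = 2.7500, f(x_8) = 0.116788, coefficient = 1

I ≈ (0.125000/3) × 4.089010 = 0.170375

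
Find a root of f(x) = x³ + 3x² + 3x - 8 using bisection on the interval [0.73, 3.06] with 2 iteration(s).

f(x) = x³ + 3x² + 3x - 8
Initial interval: [0.73, 3.06]

Iteration 1:
  c_1 = (0.730000 + 3.060000)/2 = 1.895000
  f(c_1) = f(1.895000) = 15.263067
  f(a) × f(c) < 0, new interval: [0.730000, 1.895000]
Iteration 2:
  c_2 = (0.730000 + 1.895000)/2 = 1.312500
  f(c_2) = f(1.312500) = 3.366455
  f(a) × f(c) < 0, new interval: [0.730000, 1.312500]

After 2 iteration(s), the approximation is c_2 = 1.312500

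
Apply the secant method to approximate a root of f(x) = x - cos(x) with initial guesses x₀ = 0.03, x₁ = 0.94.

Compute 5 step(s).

f(x) = x - cos(x)
x₀ = 0.03, x₁ = 0.94

Secant formula: x_{n+1} = x_n - f(x_n)(x_n - x_{n-1})/(f(x_n) - f(x_{n-1}))

Iteration 1:
  f(0.030000) = -0.969550
  f(0.940000) = 0.350212
  x_2 = 0.940000 - 0.350212×(0.940000 - 0.030000)/(0.350212 - (-0.969550))
       = 0.698522
Iteration 2:
  f(0.940000) = 0.350212
  f(0.698522) = -0.067271
  x_3 = 0.698522 - (-0.067271)×(0.698522 - 0.940000)/(-0.067271 - 0.350212)
       = 0.737433
Iteration 3:
  f(0.698522) = -0.067271
  f(0.737433) = -0.002764
  x_4 = 0.737433 - (-0.002764)×(0.737433 - 0.698522)/(-0.002764 - (-0.067271))
       = 0.739100
Iteration 4:
  f(0.737433) = -0.002764
  f(0.739100) = 0.000025
  x_5 = 0.739100 - 0.000025×(0.739100 - 0.737433)/(0.000025 - (-0.002764))
       = 0.739085
Iteration 5:
  f(0.739100) = 0.000025
  f(0.739085) = 0.000000
  x_6 = 0.739085 - 0.000000×(0.739085 - 0.739100)/(0.000000 - 0.000025)
       = 0.739085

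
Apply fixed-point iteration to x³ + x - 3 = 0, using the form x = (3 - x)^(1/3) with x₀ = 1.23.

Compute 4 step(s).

Equation: x³ + x - 3 = 0
Fixed-point form: x = (3 - x)^(1/3)
x₀ = 1.23

x_1 = g(1.230000) = 1.209645
x_2 = g(1.209645) = 1.214264
x_3 = g(1.214264) = 1.213219
x_4 = g(1.213219) = 1.213455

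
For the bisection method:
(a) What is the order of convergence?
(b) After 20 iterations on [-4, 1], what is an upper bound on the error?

(a) Bisection has linear (order 1) convergence; the error is halved each step.

(b) Error bound = (b-a)/2^n = (1 - (-4))/2^{20}
    = 5/2^{20}

(a) 1 (linear); (b) error ≤ 4.77e-06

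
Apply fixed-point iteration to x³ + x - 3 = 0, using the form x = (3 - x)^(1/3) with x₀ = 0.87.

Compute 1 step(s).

Equation: x³ + x - 3 = 0
Fixed-point form: x = (3 - x)^(1/3)
x₀ = 0.87

x_1 = g(0.870000) = 1.286648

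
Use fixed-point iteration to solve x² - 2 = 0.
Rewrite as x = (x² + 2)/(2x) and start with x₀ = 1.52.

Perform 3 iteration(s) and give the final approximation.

Equation: x² - 2 = 0
Fixed-point form: x = (x² + 2)/(2x)
x₀ = 1.52

x_1 = g(1.520000) = 1.417895
x_2 = g(1.417895) = 1.414218
x_3 = g(1.414218) = 1.414214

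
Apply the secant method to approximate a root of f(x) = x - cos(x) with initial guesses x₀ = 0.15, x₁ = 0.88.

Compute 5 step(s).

f(x) = x - cos(x)
x₀ = 0.15, x₁ = 0.88

Secant formula: x_{n+1} = x_n - f(x_n)(x_n - x_{n-1})/(f(x_n) - f(x_{n-1}))

Iteration 1:
  f(0.150000) = -0.838771
  f(0.880000) = 0.242849
  x_2 = 0.880000 - 0.242849×(0.880000 - 0.150000)/(0.242849 - (-0.838771))
       = 0.716098
Iteration 2:
  f(0.880000) = 0.242849
  f(0.716098) = -0.038275
  x_3 = 0.716098 - (-0.038275)×(0.716098 - 0.880000)/(-0.038275 - 0.242849)
       = 0.738413
Iteration 3:
  f(0.716098) = -0.038275
  f(0.738413) = -0.001124
  x_4 = 0.738413 - (-0.001124)×(0.738413 - 0.716098)/(-0.001124 - (-0.038275))
       = 0.739089
Iteration 4:
  f(0.738413) = -0.001124
  f(0.739089) = 0.000006
  x_5 = 0.739089 - 0.000006×(0.739089 - 0.738413)/(0.000006 - (-0.001124))
       = 0.739085
Iteration 5:
  f(0.739089) = 0.000006
  f(0.739085) = 0.000000
  x_6 = 0.739085 - 0.000000×(0.739085 - 0.739089)/(0.000000 - 0.000006)
       = 0.739085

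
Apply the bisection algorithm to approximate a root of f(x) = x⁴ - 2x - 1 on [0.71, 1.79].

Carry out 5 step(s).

f(x) = x⁴ - 2x - 1
Initial interval: [0.71, 1.79]

Iteration 1:
  c_1 = (0.710000 + 1.790000)/2 = 1.250000
  f(c_1) = f(1.250000) = -1.058594
  f(a) × f(c) ≥ 0, new interval: [1.250000, 1.790000]
Iteration 2:
  c_2 = (1.250000 + 1.790000)/2 = 1.520000
  f(c_2) = f(1.520000) = 1.297948
  f(a) × f(c) < 0, new interval: [1.250000, 1.520000]
Iteration 3:
  c_3 = (1.250000 + 1.520000)/2 = 1.385000
  f(c_3) = f(1.385000) = -0.090413
  f(a) × f(c) ≥ 0, new interval: [1.385000, 1.520000]
Iteration 4:
  c_4 = (1.385000 + 1.520000)/2 = 1.452500
  f(c_4) = f(1.452500) = 0.546071
  f(a) × f(c) < 0, new interval: [1.385000, 1.452500]
Iteration 5:
  c_5 = (1.385000 + 1.452500)/2 = 1.418750
  f(c_5) = f(1.418750) = 0.214071
  f(a) × f(c) < 0, new interval: [1.385000, 1.418750]

After 5 iteration(s), the approximation is c_5 = 1.418750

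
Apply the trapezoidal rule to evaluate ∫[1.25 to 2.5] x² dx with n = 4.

f(x) = x²
a = 1.25, b = 2.5, n = 4
h = (b - a)/n = 0.312500

Trapezoidal rule: (h/2)[f(x₀) + 2f(x₁) + 2f(x₂) + ... + f(xₙ)]

x_0 = 1.2500, f(x_0) = 1.562500, coefficient = 1
x_1 = 1.5625, f(x_1) = 2.441406, coefficient = 2
x_2 = 1.8750, f(x_2) = 3.515625, coefficient = 2
x_3 = 2.1875, f(x_3) = 4.785156, coefficient = 2
x_4 = 2.5000, f(x_4) = 6.250000, coefficient = 1

I ≈ (0.312500/2) × 29.296875 = 4.577637
Exact value: 4.557292
Error: 0.020345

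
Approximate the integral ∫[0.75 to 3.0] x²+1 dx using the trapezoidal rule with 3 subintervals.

f(x) = x²+1
a = 0.75, b = 3.0, n = 3
h = (b - a)/n = 0.750000

Trapezoidal rule: (h/2)[f(x₀) + 2f(x₁) + 2f(x₂) + ... + f(xₙ)]

x_0 = 0.7500, f(x_0) = 1.562500, coefficient = 1
x_1 = 1.5000, f(x_1) = 3.250000, coefficient = 2
x_2 = 2.2500, f(x_2) = 6.062500, coefficient = 2
x_3 = 3.0000, f(x_3) = 10.000000, coefficient = 1

I ≈ (0.750000/2) × 30.187500 = 11.320312
Exact value: 11.109375
Error: 0.210938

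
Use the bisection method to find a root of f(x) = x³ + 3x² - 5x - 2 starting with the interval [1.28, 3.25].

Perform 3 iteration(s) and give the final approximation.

f(x) = x³ + 3x² - 5x - 2
Initial interval: [1.28, 3.25]

Iteration 1:
  c_1 = (1.280000 + 3.250000)/2 = 2.265000
  f(c_1) = f(2.265000) = 13.685635
  f(a) × f(c) < 0, new interval: [1.280000, 2.265000]
Iteration 2:
  c_2 = (1.280000 + 2.265000)/2 = 1.772500
  f(c_2) = f(1.772500) = 4.131532
  f(a) × f(c) < 0, new interval: [1.280000, 1.772500]
Iteration 3:
  c_3 = (1.280000 + 1.772500)/2 = 1.526250
  f(c_3) = f(1.526250) = 0.912374
  f(a) × f(c) < 0, new interval: [1.280000, 1.526250]

After 3 iteration(s), the approximation is c_3 = 1.526250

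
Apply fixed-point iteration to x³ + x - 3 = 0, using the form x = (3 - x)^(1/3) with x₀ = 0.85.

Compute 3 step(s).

Equation: x³ + x - 3 = 0
Fixed-point form: x = (3 - x)^(1/3)
x₀ = 0.85

x_1 = g(0.850000) = 1.290663
x_2 = g(1.290663) = 1.195664
x_3 = g(1.195664) = 1.217416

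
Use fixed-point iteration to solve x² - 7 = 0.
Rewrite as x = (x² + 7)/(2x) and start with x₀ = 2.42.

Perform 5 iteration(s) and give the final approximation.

Equation: x² - 7 = 0
Fixed-point form: x = (x² + 7)/(2x)
x₀ = 2.42

x_1 = g(2.420000) = 2.656281
x_2 = g(2.656281) = 2.645772
x_3 = g(2.645772) = 2.645751
x_4 = g(2.645751) = 2.645751
x_5 = g(2.645751) = 2.645751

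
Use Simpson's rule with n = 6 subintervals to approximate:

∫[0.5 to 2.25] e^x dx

f(x) = e^x
a = 0.5, b = 2.25, n = 6
h = (b - a)/n = 0.291667

Simpson's rule: (h/3)[f(x₀) + 4f(x₁) + 2f(x₂) + ... + f(xₙ)]

x_0 = 0.5000, f(x_0) = 1.648721, coefficient = 1
x_1 = 0.7917, f(x_1) = 2.207072, coefficient = 4
x_2 = 1.0833, f(x_2) = 2.954512, coefficient = 2
x_3 = 1.3750, f(x_3) = 3.955077, coefficient = 4
x_4 = 1.6667, f(x_4) = 5.294490, coefficient = 2
x_5 = 1.9583, f(x_5) = 7.087505, coefficient = 4
x_6 = 2.2500, f(x_6) = 9.487736, coefficient = 1

I ≈ (0.291667/3) × 80.633073 = 7.839327
Exact value: 7.839015
Error: 0.000312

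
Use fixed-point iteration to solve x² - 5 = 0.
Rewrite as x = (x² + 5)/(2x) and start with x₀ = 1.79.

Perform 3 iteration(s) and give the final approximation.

Equation: x² - 5 = 0
Fixed-point form: x = (x² + 5)/(2x)
x₀ = 1.79

x_1 = g(1.790000) = 2.291648
x_2 = g(2.291648) = 2.236742
x_3 = g(2.236742) = 2.236068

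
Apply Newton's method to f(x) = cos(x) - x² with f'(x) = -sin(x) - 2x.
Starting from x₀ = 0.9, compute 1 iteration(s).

f(x) = cos(x) - x²
f'(x) = -sin(x) - 2x
x₀ = 0.9

Newton-Raphson formula: x_{n+1} = x_n - f(x_n)/f'(x_n)

Iteration 1:
  f(0.900000) = -0.188390
  f'(0.900000) = -2.583327
  x_1 = 0.900000 - (-0.188390)/(-2.583327) = 0.827075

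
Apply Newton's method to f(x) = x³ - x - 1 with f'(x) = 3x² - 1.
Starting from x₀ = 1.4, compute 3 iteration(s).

f(x) = x³ - x - 1
f'(x) = 3x² - 1
x₀ = 1.4

Newton-Raphson formula: x_{n+1} = x_n - f(x_n)/f'(x_n)

Iteration 1:
  f(1.400000) = 0.344000
  f'(1.400000) = 4.880000
  x_1 = 1.400000 - 0.344000/4.880000 = 1.329508
Iteration 2:
  f(1.329508) = 0.020520
  f'(1.329508) = 4.302776
  x_2 = 1.329508 - 0.020520/4.302776 = 1.324739
Iteration 3:
  f(1.324739) = 0.000091
  f'(1.324739) = 4.264802
  x_3 = 1.324739 - 0.000091/4.264802 = 1.324718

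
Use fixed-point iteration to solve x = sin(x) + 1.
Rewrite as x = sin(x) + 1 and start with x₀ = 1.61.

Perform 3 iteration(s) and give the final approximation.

Equation: x = sin(x) + 1
Fixed-point form: x = sin(x) + 1
x₀ = 1.61

x_1 = g(1.610000) = 1.999232
x_2 = g(1.999232) = 1.909617
x_3 = g(1.909617) = 1.943147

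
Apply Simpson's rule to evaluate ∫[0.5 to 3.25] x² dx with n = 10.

f(x) = x²
a = 0.5, b = 3.25, n = 10
h = (b - a)/n = 0.275000

Simpson's rule: (h/3)[f(x₀) + 4f(x₁) + 2f(x₂) + ... + f(xₙ)]

x_0 = 0.5000, f(x_0) = 0.250000, coefficient = 1
x_1 = 0.7750, f(x_1) = 0.600625, coefficient = 4
x_2 = 1.0500, f(x_2) = 1.102500, coefficient = 2
x_3 = 1.3250, f(x_3) = 1.755625, coefficient = 4
x_4 = 1.6000, f(x_4) = 2.560000, coefficient = 2
x_5 = 1.8750, f(x_5) = 3.515625, coefficient = 4
x_6 = 2.1500, f(x_6) = 4.622500, coefficient = 2
x_7 = 2.4250, f(x_7) = 5.880625, coefficient = 4
x_8 = 2.7000, f(x_8) = 7.290000, coefficient = 2
x_9 = 2.9750, f(x_9) = 8.850625, coefficient = 4
x_10 = 3.2500, f(x_10) = 10.562500, coefficient = 1

I ≈ (0.275000/3) × 124.375000 = 11.401042
Exact value: 11.401042
Error: 0.000000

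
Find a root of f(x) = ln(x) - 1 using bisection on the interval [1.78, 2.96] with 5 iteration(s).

f(x) = ln(x) - 1
Initial interval: [1.78, 2.96]

Iteration 1:
  c_1 = (1.780000 + 2.960000)/2 = 2.370000
  f(c_1) = f(2.370000) = -0.137110
  f(a) × f(c) ≥ 0, new interval: [2.370000, 2.960000]
Iteration 2:
  c_2 = (2.370000 + 2.960000)/2 = 2.665000
  f(c_2) = f(2.665000) = -0.019796
  f(a) × f(c) ≥ 0, new interval: [2.665000, 2.960000]
Iteration 3:
  c_3 = (2.665000 + 2.960000)/2 = 2.812500
  f(c_3) = f(2.812500) = 0.034074
  f(a) × f(c) < 0, new interval: [2.665000, 2.812500]
Iteration 4:
  c_4 = (2.665000 + 2.812500)/2 = 2.738750
  f(c_4) = f(2.738750) = 0.007502
  f(a) × f(c) < 0, new interval: [2.665000, 2.738750]
Iteration 5:
  c_5 = (2.665000 + 2.738750)/2 = 2.701875
  f(c_5) = f(2.701875) = -0.006054
  f(a) × f(c) ≥ 0, new interval: [2.701875, 2.738750]

After 5 iteration(s), the approximation is c_5 = 2.701875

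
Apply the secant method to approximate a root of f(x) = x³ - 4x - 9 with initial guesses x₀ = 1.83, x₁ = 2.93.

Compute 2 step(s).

f(x) = x³ - 4x - 9
x₀ = 1.83, x₁ = 2.93

Secant formula: x_{n+1} = x_n - f(x_n)(x_n - x_{n-1})/(f(x_n) - f(x_{n-1}))

Iteration 1:
  f(1.830000) = -10.191513
  f(2.930000) = 4.433757
  x_2 = 2.930000 - 4.433757×(2.930000 - 1.830000)/(4.433757 - (-10.191513))
       = 2.596527
Iteration 2:
  f(2.930000) = 4.433757
  f(2.596527) = -1.880446
  x_3 = 2.596527 - (-1.880446)×(2.596527 - 2.930000)/(-1.880446 - 4.433757)
       = 2.695839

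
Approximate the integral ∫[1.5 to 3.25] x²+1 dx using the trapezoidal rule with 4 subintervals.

f(x) = x²+1
a = 1.5, b = 3.25, n = 4
h = (b - a)/n = 0.437500

Trapezoidal rule: (h/2)[f(x₀) + 2f(x₁) + 2f(x₂) + ... + f(xₙ)]

x_0 = 1.5000, f(x_0) = 3.250000, coefficient = 1
x_1 = 1.9375, f(x_1) = 4.753906, coefficient = 2
x_2 = 2.3750, f(x_2) = 6.640625, coefficient = 2
x_3 = 2.8125, f(x_3) = 8.910156, coefficient = 2
x_4 = 3.2500, f(x_4) = 11.562500, coefficient = 1

I ≈ (0.437500/2) × 55.421875 = 12.123535
Exact value: 12.067708
Error: 0.055827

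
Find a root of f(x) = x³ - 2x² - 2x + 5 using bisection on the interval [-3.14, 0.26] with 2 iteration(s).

f(x) = x³ - 2x² - 2x + 5
Initial interval: [-3.14, 0.26]

Iteration 1:
  c_1 = (-3.140000 + 0.260000)/2 = -1.440000
  f(c_1) = f(-1.440000) = 0.746816
  f(a) × f(c) < 0, new interval: [-3.140000, -1.440000]
Iteration 2:
  c_2 = (-3.140000 + (-1.440000))/2 = -2.290000
  f(c_2) = f(-2.290000) = -12.917189
  f(a) × f(c) ≥ 0, new interval: [-2.290000, -1.440000]

After 2 iteration(s), the approximation is c_2 = -2.290000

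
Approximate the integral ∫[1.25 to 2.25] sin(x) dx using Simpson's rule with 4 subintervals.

f(x) = sin(x)
a = 1.25, b = 2.25, n = 4
h = (b - a)/n = 0.250000

Simpson's rule: (h/3)[f(x₀) + 4f(x₁) + 2f(x₂) + ... + f(xₙ)]

x_0 = 1.2500, f(x_0) = 0.948985, coefficient = 1
x_1 = 1.5000, f(x_1) = 0.997495, coefficient = 4
x_2 = 1.7500, f(x_2) = 0.983986, coefficient = 2
x_3 = 2.0000, f(x_3) = 0.909297, coefficient = 4
x_4 = 2.2500, f(x_4) = 0.778073, coefficient = 1

I ≈ (0.250000/3) × 11.322199 = 0.943517
Exact value: 0.943496
Error: 0.000021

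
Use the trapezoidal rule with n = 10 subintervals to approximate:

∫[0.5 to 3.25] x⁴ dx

f(x) = x⁴
a = 0.5, b = 3.25, n = 10
h = (b - a)/n = 0.275000

Trapezoidal rule: (h/2)[f(x₀) + 2f(x₁) + 2f(x₂) + ... + f(xₙ)]

x_0 = 0.5000, f(x_0) = 0.062500, coefficient = 1
x_1 = 0.7750, f(x_1) = 0.360750, coefficient = 2
x_2 = 1.0500, f(x_2) = 1.215506, coefficient = 2
x_3 = 1.3250, f(x_3) = 3.082219, coefficient = 2
x_4 = 1.6000, f(x_4) = 6.553600, coefficient = 2
x_5 = 1.8750, f(x_5) = 12.359619, coefficient = 2
x_6 = 2.1500, f(x_6) = 21.367506, coefficient = 2
x_7 = 2.4250, f(x_7) = 34.581750, coefficient = 2
x_8 = 2.7000, f(x_8) = 53.144100, coefficient = 2
x_9 = 2.9750, f(x_9) = 78.333563, coefficient = 2
x_10 = 3.2500, f(x_10) = 111.566406, coefficient = 1

I ≈ (0.275000/2) × 533.626135 = 73.373594
Exact value: 72.511914
Error: 0.861680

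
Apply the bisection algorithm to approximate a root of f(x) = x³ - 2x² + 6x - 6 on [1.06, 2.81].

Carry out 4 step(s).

f(x) = x³ - 2x² + 6x - 6
Initial interval: [1.06, 2.81]

Iteration 1:
  c_1 = (1.060000 + 2.810000)/2 = 1.935000
  f(c_1) = f(1.935000) = 5.366625
  f(a) × f(c) < 0, new interval: [1.060000, 1.935000]
Iteration 2:
  c_2 = (1.060000 + 1.935000)/2 = 1.497500
  f(c_2) = f(1.497500) = 1.858141
  f(a) × f(c) < 0, new interval: [1.060000, 1.497500]
Iteration 3:
  c_3 = (1.060000 + 1.497500)/2 = 1.278750
  f(c_3) = f(1.278750) = 0.493111
  f(a) × f(c) < 0, new interval: [1.060000, 1.278750]
Iteration 4:
  c_4 = (1.060000 + 1.278750)/2 = 1.169375
  f(c_4) = f(1.169375) = -0.119578
  f(a) × f(c) ≥ 0, new interval: [1.169375, 1.278750]

After 4 iteration(s), the approximation is c_4 = 1.169375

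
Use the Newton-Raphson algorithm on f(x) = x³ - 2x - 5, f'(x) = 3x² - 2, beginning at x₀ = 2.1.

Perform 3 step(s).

f(x) = x³ - 2x - 5
f'(x) = 3x² - 2
x₀ = 2.1

Newton-Raphson formula: x_{n+1} = x_n - f(x_n)/f'(x_n)

Iteration 1:
  f(2.100000) = 0.061000
  f'(2.100000) = 11.230000
  x_1 = 2.100000 - 0.061000/11.230000 = 2.094568
Iteration 2:
  f(2.094568) = 0.000186
  f'(2.094568) = 11.161647
  x_2 = 2.094568 - 0.000186/11.161647 = 2.094551
Iteration 3:
  f(2.094551) = 0.000000
  f'(2.094551) = 11.161438
  x_3 = 2.094551 - 0.000000/11.161438 = 2.094551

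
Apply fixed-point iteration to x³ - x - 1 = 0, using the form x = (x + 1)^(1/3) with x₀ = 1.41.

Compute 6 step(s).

Equation: x³ - x - 1 = 0
Fixed-point form: x = (x + 1)^(1/3)
x₀ = 1.41

x_1 = g(1.410000) = 1.340723
x_2 = g(1.340723) = 1.327751
x_3 = g(1.327751) = 1.325294
x_4 = g(1.325294) = 1.324827
x_5 = g(1.324827) = 1.324739
x_6 = g(1.324739) = 1.324722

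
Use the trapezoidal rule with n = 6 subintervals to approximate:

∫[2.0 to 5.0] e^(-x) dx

f(x) = e^(-x)
a = 2.0, b = 5.0, n = 6
h = (b - a)/n = 0.500000

Trapezoidal rule: (h/2)[f(x₀) + 2f(x₁) + 2f(x₂) + ... + f(xₙ)]

x_0 = 2.0000, f(x_0) = 0.135335, coefficient = 1
x_1 = 2.5000, f(x_1) = 0.082085, coefficient = 2
x_2 = 3.0000, f(x_2) = 0.049787, coefficient = 2
x_3 = 3.5000, f(x_3) = 0.030197, coefficient = 2
x_4 = 4.0000, f(x_4) = 0.018316, coefficient = 2
x_5 = 4.5000, f(x_5) = 0.011109, coefficient = 2
x_6 = 5.0000, f(x_6) = 0.006738, coefficient = 1

I ≈ (0.500000/2) × 0.525061 = 0.131265
Exact value: 0.128597
Error: 0.002668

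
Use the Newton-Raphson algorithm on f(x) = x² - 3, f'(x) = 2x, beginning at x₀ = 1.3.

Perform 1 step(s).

f(x) = x² - 3
f'(x) = 2x
x₀ = 1.3

Newton-Raphson formula: x_{n+1} = x_n - f(x_n)/f'(x_n)

Iteration 1:
  f(1.300000) = -1.310000
  f'(1.300000) = 2.600000
  x_1 = 1.300000 - (-1.310000)/2.600000 = 1.803846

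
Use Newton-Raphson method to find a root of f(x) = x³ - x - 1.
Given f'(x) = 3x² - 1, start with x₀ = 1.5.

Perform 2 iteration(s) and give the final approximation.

f(x) = x³ - x - 1
f'(x) = 3x² - 1
x₀ = 1.5

Newton-Raphson formula: x_{n+1} = x_n - f(x_n)/f'(x_n)

Iteration 1:
  f(1.500000) = 0.875000
  f'(1.500000) = 5.750000
  x_1 = 1.500000 - 0.875000/5.750000 = 1.347826
Iteration 2:
  f(1.347826) = 0.100682
  f'(1.347826) = 4.449905
  x_2 = 1.347826 - 0.100682/4.449905 = 1.325200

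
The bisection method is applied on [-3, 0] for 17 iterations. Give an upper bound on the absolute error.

Bisection error bound: |error| ≤ (b-a)/2^n
|error| ≤ (0 - (-3))/2^17 = 3/2^17
|error| ≤ 0.0000228882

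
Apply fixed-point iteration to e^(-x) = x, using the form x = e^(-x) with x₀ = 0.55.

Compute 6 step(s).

Equation: e^(-x) = x
Fixed-point form: x = e^(-x)
x₀ = 0.55

x_1 = g(0.550000) = 0.576950
x_2 = g(0.576950) = 0.561609
x_3 = g(0.561609) = 0.570291
x_4 = g(0.570291) = 0.565361
x_5 = g(0.565361) = 0.568155
x_6 = g(0.568155) = 0.566570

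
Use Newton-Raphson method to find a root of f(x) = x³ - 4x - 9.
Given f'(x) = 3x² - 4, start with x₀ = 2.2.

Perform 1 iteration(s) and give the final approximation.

f(x) = x³ - 4x - 9
f'(x) = 3x² - 4
x₀ = 2.2

Newton-Raphson formula: x_{n+1} = x_n - f(x_n)/f'(x_n)

Iteration 1:
  f(2.200000) = -7.152000
  f'(2.200000) = 10.520000
  x_1 = 2.200000 - (-7.152000)/10.520000 = 2.879848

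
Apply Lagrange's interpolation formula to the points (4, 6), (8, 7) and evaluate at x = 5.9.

Lagrange interpolation formula:
P(x) = Σ yᵢ × Lᵢ(x)
where Lᵢ(x) = Π_{j≠i} (x - xⱼ)/(xᵢ - xⱼ)

L_0(5.9) = (5.9 - 8)/(4 - 8) = 0.525000
L_1(5.9) = (5.9 - 4)/(8 - 4) = 0.475000

P(5.9) = 6×L_0(5.9) + 7×L_1(5.9)
P(5.9) = 6.475000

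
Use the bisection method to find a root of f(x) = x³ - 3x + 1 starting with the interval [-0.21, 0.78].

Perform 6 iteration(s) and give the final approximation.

f(x) = x³ - 3x + 1
Initial interval: [-0.21, 0.78]

Iteration 1:
  c_1 = (-0.210000 + 0.780000)/2 = 0.285000
  f(c_1) = f(0.285000) = 0.168149
  f(a) × f(c) ≥ 0, new interval: [0.285000, 0.780000]
Iteration 2:
  c_2 = (0.285000 + 0.780000)/2 = 0.532500
  f(c_2) = f(0.532500) = -0.446506
  f(a) × f(c) < 0, new interval: [0.285000, 0.532500]
Iteration 3:
  c_3 = (0.285000 + 0.532500)/2 = 0.408750
  f(c_3) = f(0.408750) = -0.157957
  f(a) × f(c) < 0, new interval: [0.285000, 0.408750]
Iteration 4:
  c_4 = (0.285000 + 0.408750)/2 = 0.346875
  f(c_4) = f(0.346875) = 0.001112
  f(a) × f(c) ≥ 0, new interval: [0.346875, 0.408750]
Iteration 5:
  c_5 = (0.346875 + 0.408750)/2 = 0.377812
  f(c_5) = f(0.377812) = -0.079508
  f(a) × f(c) < 0, new interval: [0.346875, 0.377812]
Iteration 6:
  c_6 = (0.346875 + 0.377812)/2 = 0.362344
  f(c_6) = f(0.362344) = -0.039458
  f(a) × f(c) < 0, new interval: [0.346875, 0.362344]

After 6 iteration(s), the approximation is c_6 = 0.362344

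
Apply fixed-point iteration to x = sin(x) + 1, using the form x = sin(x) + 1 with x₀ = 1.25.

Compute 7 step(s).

Equation: x = sin(x) + 1
Fixed-point form: x = sin(x) + 1
x₀ = 1.25

x_1 = g(1.250000) = 1.948985
x_2 = g(1.948985) = 1.929335
x_3 = g(1.929335) = 1.936411
x_4 = g(1.936411) = 1.933904
x_5 = g(1.933904) = 1.934797
x_6 = g(1.934797) = 1.934480
x_7 = g(1.934480) = 1.934593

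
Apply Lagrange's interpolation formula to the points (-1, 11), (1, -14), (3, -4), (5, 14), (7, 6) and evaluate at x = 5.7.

Lagrange interpolation formula:
P(x) = Σ yᵢ × Lᵢ(x)
where Lᵢ(x) = Π_{j≠i} (x - xⱼ)/(xᵢ - xⱼ)

L_0(5.7) = (5.7 - 1)/(-1 - 1) × (5.7 - 3)/(-1 - 3) × (5.7 - 5)/(-1 - 5) × (5.7 - 7)/(-1 - 7) = -0.030073
L_1(5.7) = (5.7 - (-1))/(1 - (-1)) × (5.7 - 3)/(1 - 3) × (5.7 - 5)/(1 - 5) × (5.7 - 7)/(1 - 7) = 0.171478
L_2(5.7) = (5.7 - (-1))/(3 - (-1)) × (5.7 - 1)/(3 - 1) × (5.7 - 5)/(3 - 5) × (5.7 - 7)/(3 - 7) = -0.447748
L_3(5.7) = (5.7 - (-1))/(5 - (-1)) × (5.7 - 1)/(5 - 1) × (5.7 - 3)/(5 - 3) × (5.7 - 7)/(5 - 7) = 1.151353
L_4(5.7) = (5.7 - (-1))/(7 - (-1)) × (5.7 - 1)/(7 - 1) × (5.7 - 3)/(7 - 3) × (5.7 - 5)/(7 - 5) = 0.154990

P(5.7) = 11×L_0(5.7) + (-14)×L_1(5.7) + (-4)×L_2(5.7) + 14×L_3(5.7) + 6×L_4(5.7)
P(5.7) = 16.108384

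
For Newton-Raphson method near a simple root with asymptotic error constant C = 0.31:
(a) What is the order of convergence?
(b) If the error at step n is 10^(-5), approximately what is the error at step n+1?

(a) Newton-Raphson has quadratic (order 2) convergence near simple roots.
    This means |e_{n+1}| ≈ C|e_n|².

(b) With |e_n| = 10^(-5) and C = 0.31:
    |e_{n+1}| ≈ 0.31 × (10^(-5))² = 0.31 × 10^(-10)

(a) 2 (quadratic); (b) |e_{n+1}| ≈ 3.100e-11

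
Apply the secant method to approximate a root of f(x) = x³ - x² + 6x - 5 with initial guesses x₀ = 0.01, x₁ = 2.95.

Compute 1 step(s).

f(x) = x³ - x² + 6x - 5
x₀ = 0.01, x₁ = 2.95

Secant formula: x_{n+1} = x_n - f(x_n)(x_n - x_{n-1})/(f(x_n) - f(x_{n-1}))

Iteration 1:
  f(0.010000) = -4.940099
  f(2.950000) = 29.669875
  x_2 = 2.950000 - 29.669875×(2.950000 - 0.010000)/(29.669875 - (-4.940099))
       = 0.429645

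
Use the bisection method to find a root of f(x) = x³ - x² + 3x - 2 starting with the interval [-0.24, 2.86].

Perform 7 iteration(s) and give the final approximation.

f(x) = x³ - x² + 3x - 2
Initial interval: [-0.24, 2.86]

Iteration 1:
  c_1 = (-0.240000 + 2.860000)/2 = 1.310000
  f(c_1) = f(1.310000) = 2.461991
  f(a) × f(c) < 0, new interval: [-0.240000, 1.310000]
Iteration 2:
  c_2 = (-0.240000 + 1.310000)/2 = 0.535000
  f(c_2) = f(0.535000) = -0.528095
  f(a) × f(c) ≥ 0, new interval: [0.535000, 1.310000]
Iteration 3:
  c_3 = (0.535000 + 1.310000)/2 = 0.922500
  f(c_3) = f(0.922500) = 0.701547
  f(a) × f(c) < 0, new interval: [0.535000, 0.922500]
Iteration 4:
  c_4 = (0.535000 + 0.922500)/2 = 0.728750
  f(c_4) = f(0.728750) = 0.042195
  f(a) × f(c) < 0, new interval: [0.535000, 0.728750]
Iteration 5:
  c_5 = (0.535000 + 0.728750)/2 = 0.631875
  f(c_5) = f(0.631875) = -0.251355
  f(a) × f(c) ≥ 0, new interval: [0.631875, 0.728750]
Iteration 6:
  c_6 = (0.631875 + 0.728750)/2 = 0.680312
  f(c_6) = f(0.680312) = -0.107022
  f(a) × f(c) ≥ 0, new interval: [0.680312, 0.728750]
Iteration 7:
  c_7 = (0.680312 + 0.728750)/2 = 0.704531
  f(c_7) = f(0.704531) = -0.033066
  f(a) × f(c) ≥ 0, new interval: [0.704531, 0.728750]

After 7 iteration(s), the approximation is c_7 = 0.704531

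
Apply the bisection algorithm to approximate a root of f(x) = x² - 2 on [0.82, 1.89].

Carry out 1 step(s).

f(x) = x² - 2
Initial interval: [0.82, 1.89]

Iteration 1:
  c_1 = (0.820000 + 1.890000)/2 = 1.355000
  f(c_1) = f(1.355000) = -0.163975
  f(a) × f(c) ≥ 0, new interval: [1.355000, 1.890000]

After 1 iteration(s), the approximation is c_1 = 1.355000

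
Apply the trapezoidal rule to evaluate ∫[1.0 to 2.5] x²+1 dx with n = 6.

f(x) = x²+1
a = 1.0, b = 2.5, n = 6
h = (b - a)/n = 0.250000

Trapezoidal rule: (h/2)[f(x₀) + 2f(x₁) + 2f(x₂) + ... + f(xₙ)]

x_0 = 1.0000, f(x_0) = 2.000000, coefficient = 1
x_1 = 1.2500, f(x_1) = 2.562500, coefficient = 2
x_2 = 1.5000, f(x_2) = 3.250000, coefficient = 2
x_3 = 1.7500, f(x_3) = 4.062500, coefficient = 2
x_4 = 2.0000, f(x_4) = 5.000000, coefficient = 2
x_5 = 2.2500, f(x_5) = 6.062500, coefficient = 2
x_6 = 2.5000, f(x_6) = 7.250000, coefficient = 1

I ≈ (0.250000/2) × 51.125000 = 6.390625
Exact value: 6.375000
Error: 0.015625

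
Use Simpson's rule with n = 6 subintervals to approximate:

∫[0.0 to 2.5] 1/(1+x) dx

f(x) = 1/(1+x)
a = 0.0, b = 2.5, n = 6
h = (b - a)/n = 0.416667

Simpson's rule: (h/3)[f(x₀) + 4f(x₁) + 2f(x₂) + ... + f(xₙ)]

x_0 = 0.0000, f(x_0) = 1.000000, coefficient = 1
x_1 = 0.4167, f(x_1) = 0.705882, coefficient = 4
x_2 = 0.8333, f(x_2) = 0.545455, coefficient = 2
x_3 = 1.2500, f(x_3) = 0.444444, coefficient = 4
x_4 = 1.6667, f(x_4) = 0.375000, coefficient = 2
x_5 = 2.0833, f(x_5) = 0.324324, coefficient = 4
x_6 = 2.5000, f(x_6) = 0.285714, coefficient = 1

I ≈ (0.416667/3) × 9.025228 = 1.253504
Exact value: 1.252763
Error: 0.000741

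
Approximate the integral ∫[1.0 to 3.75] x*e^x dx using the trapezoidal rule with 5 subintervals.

f(x) = x*e^x
a = 1.0, b = 3.75, n = 5
h = (b - a)/n = 0.550000

Trapezoidal rule: (h/2)[f(x₀) + 2f(x₁) + 2f(x₂) + ... + f(xₙ)]

x_0 = 1.0000, f(x_0) = 2.718282, coefficient = 1
x_1 = 1.5500, f(x_1) = 7.302779, coefficient = 2
x_2 = 2.1000, f(x_2) = 17.148957, coefficient = 2
x_3 = 2.6500, f(x_3) = 37.508202, coefficient = 2
x_4 = 3.2000, f(x_4) = 78.504097, coefficient = 2
x_5 = 3.7500, f(x_5) = 159.454058, coefficient = 1

I ≈ (0.550000/2) × 443.100409 = 121.852612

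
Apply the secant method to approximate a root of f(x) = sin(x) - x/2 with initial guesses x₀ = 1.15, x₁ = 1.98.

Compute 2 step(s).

f(x) = sin(x) - x/2
x₀ = 1.15, x₁ = 1.98

Secant formula: x_{n+1} = x_n - f(x_n)(x_n - x_{n-1})/(f(x_n) - f(x_{n-1}))

Iteration 1:
  f(1.150000) = 0.337764
  f(1.980000) = -0.072562
  x_2 = 1.980000 - (-0.072562)×(1.980000 - 1.150000)/(-0.072562 - 0.337764)
       = 1.833223
Iteration 2:
  f(1.980000) = -0.072562
  f(1.833223) = 0.049152
  x_3 = 1.833223 - 0.049152×(1.833223 - 1.980000)/(0.049152 - (-0.072562))
       = 1.892496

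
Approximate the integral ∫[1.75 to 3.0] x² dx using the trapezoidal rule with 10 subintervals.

f(x) = x²
a = 1.75, b = 3.0, n = 10
h = (b - a)/n = 0.125000

Trapezoidal rule: (h/2)[f(x₀) + 2f(x₁) + 2f(x₂) + ... + f(xₙ)]

x_0 = 1.7500, f(x_0) = 3.062500, coefficient = 1
x_1 = 1.8750, f(x_1) = 3.515625, coefficient = 2
x_2 = 2.0000, f(x_2) = 4.000000, coefficient = 2
x_3 = 2.1250, f(x_3) = 4.515625, coefficient = 2
x_4 = 2.2500, f(x_4) = 5.062500, coefficient = 2
x_5 = 2.3750, f(x_5) = 5.640625, coefficient = 2
x_6 = 2.5000, f(x_6) = 6.250000, coefficient = 2
x_7 = 2.6250, f(x_7) = 6.890625, coefficient = 2
x_8 = 2.7500, f(x_8) = 7.562500, coefficient = 2
x_9 = 2.8750, f(x_9) = 8.265625, coefficient = 2
x_10 = 3.0000, f(x_10) = 9.000000, coefficient = 1

I ≈ (0.125000/2) × 115.468750 = 7.216797
Exact value: 7.213542
Error: 0.003255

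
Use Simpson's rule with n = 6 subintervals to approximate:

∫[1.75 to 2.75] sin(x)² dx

f(x) = sin(x)²
a = 1.75, b = 2.75, n = 6
h = (b - a)/n = 0.166667

Simpson's rule: (h/3)[f(x₀) + 4f(x₁) + 2f(x₂) + ... + f(xₙ)]

x_0 = 1.7500, f(x_0) = 0.968228, coefficient = 1
x_1 = 1.9167, f(x_1) = 0.885068, coefficient = 4
x_2 = 2.0833, f(x_2) = 0.759518, coefficient = 2
x_3 = 2.2500, f(x_3) = 0.605398, coefficient = 4
x_4 = 2.4167, f(x_4) = 0.439675, coefficient = 2
x_5 = 2.5833, f(x_5) = 0.280593, coefficient = 4
x_6 = 2.7500, f(x_6) = 0.145665, coefficient = 1

I ≈ (0.166667/3) × 10.596518 = 0.588695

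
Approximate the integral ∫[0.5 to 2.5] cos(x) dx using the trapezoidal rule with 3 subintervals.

f(x) = cos(x)
a = 0.5, b = 2.5, n = 3
h = (b - a)/n = 0.666667

Trapezoidal rule: (h/2)[f(x₀) + 2f(x₁) + 2f(x₂) + ... + f(xₙ)]

x_0 = 0.5000, f(x_0) = 0.877583, coefficient = 1
x_1 = 1.1667, f(x_1) = 0.393219, coefficient = 2
x_2 = 1.8333, f(x_2) = -0.259531, coefficient = 2
x_3 = 2.5000, f(x_3) = -0.801144, coefficient = 1

I ≈ (0.666667/2) × 0.343813 = 0.114604
Exact value: 0.119047
Error: 0.004442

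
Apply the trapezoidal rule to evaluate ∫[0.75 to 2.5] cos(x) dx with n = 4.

f(x) = cos(x)
a = 0.75, b = 2.5, n = 4
h = (b - a)/n = 0.437500

Trapezoidal rule: (h/2)[f(x₀) + 2f(x₁) + 2f(x₂) + ... + f(xₙ)]

x_0 = 0.7500, f(x_0) = 0.731689, coefficient = 1
x_1 = 1.1875, f(x_1) = 0.373980, coefficient = 2
x_2 = 1.6250, f(x_2) = -0.054177, coefficient = 2
x_3 = 2.0625, f(x_3) = -0.472128, coefficient = 2
x_4 = 2.5000, f(x_4) = -0.801144, coefficient = 1

I ≈ (0.437500/2) × -0.374107 = -0.081836
Exact value: -0.083167
Error: 0.001331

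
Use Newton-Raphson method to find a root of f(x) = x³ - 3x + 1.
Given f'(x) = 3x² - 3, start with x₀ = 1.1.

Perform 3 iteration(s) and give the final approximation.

f(x) = x³ - 3x + 1
f'(x) = 3x² - 3
x₀ = 1.1

Newton-Raphson formula: x_{n+1} = x_n - f(x_n)/f'(x_n)

Iteration 1:
  f(1.100000) = -0.969000
  f'(1.100000) = 0.630000
  x_1 = 1.100000 - (-0.969000)/0.630000 = 2.638095
Iteration 2:
  f(2.638095) = 11.445661
  f'(2.638095) = 17.878639
  x_2 = 2.638095 - 11.445661/17.878639 = 1.997909
Iteration 3:
  f(1.997909) = 2.981206
  f'(1.997909) = 8.974920
  x_3 = 1.997909 - 2.981206/8.974920 = 1.665738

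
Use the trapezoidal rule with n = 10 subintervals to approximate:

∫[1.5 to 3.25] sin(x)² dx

f(x) = sin(x)²
a = 1.5, b = 3.25, n = 10
h = (b - a)/n = 0.175000

Trapezoidal rule: (h/2)[f(x₀) + 2f(x₁) + 2f(x₂) + ... + f(xₙ)]

x_0 = 1.5000, f(x_0) = 0.994996, coefficient = 1
x_1 = 1.6750, f(x_1) = 0.989181, coefficient = 2
x_2 = 1.8500, f(x_2) = 0.924050, coefficient = 2
x_3 = 2.0250, f(x_3) = 0.807501, coefficient = 2
x_4 = 2.2000, f(x_4) = 0.653666, coefficient = 2
x_5 = 2.3750, f(x_5) = 0.481199, coefficient = 2
x_6 = 2.5500, f(x_6) = 0.311011, coefficient = 2
x_7 = 2.7250, f(x_7) = 0.163739, coefficient = 2
x_8 = 2.9000, f(x_8) = 0.057240, coefficient = 2
x_9 = 3.0750, f(x_9) = 0.004428, coefficient = 2
x_10 = 3.2500, f(x_10) = 0.011706, coefficient = 1

I ≈ (0.175000/2) × 9.790734 = 0.856689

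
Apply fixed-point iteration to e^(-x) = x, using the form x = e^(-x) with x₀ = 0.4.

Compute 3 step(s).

Equation: e^(-x) = x
Fixed-point form: x = e^(-x)
x₀ = 0.4

x_1 = g(0.400000) = 0.670320
x_2 = g(0.670320) = 0.511545
x_3 = g(0.511545) = 0.599569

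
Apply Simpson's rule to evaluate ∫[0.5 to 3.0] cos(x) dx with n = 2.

f(x) = cos(x)
a = 0.5, b = 3.0, n = 2
h = (b - a)/n = 1.250000

Simpson's rule: (h/3)[f(x₀) + 4f(x₁) + 2f(x₂) + ... + f(xₙ)]

x_0 = 0.5000, f(x_0) = 0.877583, coefficient = 1
x_1 = 1.7500, f(x_1) = -0.178246, coefficient = 4
x_2 = 3.0000, f(x_2) = -0.989992, coefficient = 1

I ≈ (1.250000/3) × -0.825394 = -0.343914
Exact value: -0.338306
Error: 0.005609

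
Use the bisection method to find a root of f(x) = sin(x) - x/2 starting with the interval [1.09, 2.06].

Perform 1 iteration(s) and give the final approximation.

f(x) = sin(x) - x/2
Initial interval: [1.09, 2.06]

Iteration 1:
  c_1 = (1.090000 + 2.060000)/2 = 1.575000
  f(c_1) = f(1.575000) = 0.212491
  f(a) × f(c) ≥ 0, new interval: [1.575000, 2.060000]

After 1 iteration(s), the approximation is c_1 = 1.575000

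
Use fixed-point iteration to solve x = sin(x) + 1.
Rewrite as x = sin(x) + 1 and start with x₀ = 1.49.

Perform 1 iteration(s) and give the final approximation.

Equation: x = sin(x) + 1
Fixed-point form: x = sin(x) + 1
x₀ = 1.49

x_1 = g(1.490000) = 1.996738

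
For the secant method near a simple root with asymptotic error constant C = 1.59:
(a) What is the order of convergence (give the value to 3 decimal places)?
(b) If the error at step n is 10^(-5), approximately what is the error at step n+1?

(a) Secant method has superlinear convergence with order φ = (1+√5)/2 ≈ 1.618.
    This means |e_{n+1}| ≈ C|e_n|^1.618.

(b) With |e_n| = 10^(-5) and C = 1.59:
    |e_{n+1}| ≈ 1.59 × (10^(-5))^1.618 = 1.59 × 10^(-8.09)

(a) ≈ 1.618 (golden ratio); (b) |e_{n+1}| ≈ 1.292e-08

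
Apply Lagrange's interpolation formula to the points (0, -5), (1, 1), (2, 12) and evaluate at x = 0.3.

Lagrange interpolation formula:
P(x) = Σ yᵢ × Lᵢ(x)
where Lᵢ(x) = Π_{j≠i} (x - xⱼ)/(xᵢ - xⱼ)

L_0(0.3) = (0.3 - 1)/(0 - 1) × (0.3 - 2)/(0 - 2) = 0.595000
L_1(0.3) = (0.3 - 0)/(1 - 0) × (0.3 - 2)/(1 - 2) = 0.510000
L_2(0.3) = (0.3 - 0)/(2 - 0) × (0.3 - 1)/(2 - 1) = -0.105000

P(0.3) = (-5)×L_0(0.3) + 1×L_1(0.3) + 12×L_2(0.3)
P(0.3) = -3.725000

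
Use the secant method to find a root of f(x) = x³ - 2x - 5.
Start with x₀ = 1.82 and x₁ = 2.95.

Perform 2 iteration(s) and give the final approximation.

f(x) = x³ - 2x - 5
x₀ = 1.82, x₁ = 2.95

Secant formula: x_{n+1} = x_n - f(x_n)(x_n - x_{n-1})/(f(x_n) - f(x_{n-1}))

Iteration 1:
  f(1.820000) = -2.611432
  f(2.950000) = 14.772375
  x_2 = 2.950000 - 14.772375×(2.950000 - 1.820000)/(14.772375 - (-2.611432))
       = 1.989751
Iteration 2:
  f(2.950000) = 14.772375
  f(1.989751) = -1.101861
  x_3 = 1.989751 - (-1.101861)×(1.989751 - 2.950000)/(-1.101861 - 14.772375)
       = 2.056404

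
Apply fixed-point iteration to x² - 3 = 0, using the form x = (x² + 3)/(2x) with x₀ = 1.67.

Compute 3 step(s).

Equation: x² - 3 = 0
Fixed-point form: x = (x² + 3)/(2x)
x₀ = 1.67

x_1 = g(1.670000) = 1.733204
x_2 = g(1.733204) = 1.732051
x_3 = g(1.732051) = 1.732051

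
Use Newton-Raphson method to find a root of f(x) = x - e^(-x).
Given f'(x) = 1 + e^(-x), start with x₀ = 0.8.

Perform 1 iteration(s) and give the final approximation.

f(x) = x - e^(-x)
f'(x) = 1 + e^(-x)
x₀ = 0.8

Newton-Raphson formula: x_{n+1} = x_n - f(x_n)/f'(x_n)

Iteration 1:
  f(0.800000) = 0.350671
  f'(0.800000) = 1.449329
  x_1 = 0.800000 - 0.350671/1.449329 = 0.558046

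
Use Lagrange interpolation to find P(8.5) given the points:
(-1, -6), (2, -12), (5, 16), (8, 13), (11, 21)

Lagrange interpolation formula:
P(x) = Σ yᵢ × Lᵢ(x)
where Lᵢ(x) = Π_{j≠i} (x - xⱼ)/(xᵢ - xⱼ)

L_0(8.5) = (8.5 - 2)/(-1 - 2) × (8.5 - 5)/(-1 - 5) × (8.5 - 8)/(-1 - 8) × (8.5 - 11)/(-1 - 11) = -0.014628
L_1(8.5) = (8.5 - (-1))/(2 - (-1)) × (8.5 - 5)/(2 - 5) × (8.5 - 8)/(2 - 8) × (8.5 - 11)/(2 - 11) = 0.085520
L_2(8.5) = (8.5 - (-1))/(5 - (-1)) × (8.5 - 2)/(5 - 2) × (8.5 - 8)/(5 - 8) × (8.5 - 11)/(5 - 11) = -0.238233
L_3(8.5) = (8.5 - (-1))/(8 - (-1)) × (8.5 - 2)/(8 - 2) × (8.5 - 5)/(8 - 5) × (8.5 - 11)/(8 - 11) = 1.111754
L_4(8.5) = (8.5 - (-1))/(11 - (-1)) × (8.5 - 2)/(11 - 2) × (8.5 - 5)/(11 - 5) × (8.5 - 8)/(11 - 8) = 0.055588

P(8.5) = (-6)×L_0(8.5) + (-12)×L_1(8.5) + 16×L_2(8.5) + 13×L_3(8.5) + 21×L_4(8.5)
P(8.5) = 10.869952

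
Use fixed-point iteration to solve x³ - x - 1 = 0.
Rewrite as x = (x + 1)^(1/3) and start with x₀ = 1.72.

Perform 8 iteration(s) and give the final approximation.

Equation: x³ - x - 1 = 0
Fixed-point form: x = (x + 1)^(1/3)
x₀ = 1.72

x_1 = g(1.720000) = 1.395906
x_2 = g(1.395906) = 1.338104
x_3 = g(1.338104) = 1.327256
x_4 = g(1.327256) = 1.325200
x_5 = g(1.325200) = 1.324809
x_6 = g(1.324809) = 1.324735
x_7 = g(1.324735) = 1.324721
x_8 = g(1.324721) = 1.324719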